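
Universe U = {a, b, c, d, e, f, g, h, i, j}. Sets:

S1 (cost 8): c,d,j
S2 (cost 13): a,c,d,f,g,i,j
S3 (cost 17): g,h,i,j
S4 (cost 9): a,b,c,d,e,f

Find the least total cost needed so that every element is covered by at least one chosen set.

26

S3, S4 cover every element at cost 17 + 9 = 26.
Any cover uses at least 2 sets; among all covering selections none totals below 26.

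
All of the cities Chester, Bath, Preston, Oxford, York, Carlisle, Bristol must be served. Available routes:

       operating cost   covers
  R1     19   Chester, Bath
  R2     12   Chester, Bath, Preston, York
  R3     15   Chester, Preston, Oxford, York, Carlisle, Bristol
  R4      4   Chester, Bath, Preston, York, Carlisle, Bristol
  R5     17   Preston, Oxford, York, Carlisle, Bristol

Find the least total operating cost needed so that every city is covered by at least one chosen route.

R3, R4 cover every city at operating cost 15 + 4 = 19.
Any cover uses at least 2 routes; among all covering selections none totals below 19.

19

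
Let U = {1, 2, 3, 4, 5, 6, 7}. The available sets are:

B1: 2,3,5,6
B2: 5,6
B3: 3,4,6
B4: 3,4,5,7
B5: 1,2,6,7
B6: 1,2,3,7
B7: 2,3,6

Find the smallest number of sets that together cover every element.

B4, B5 together cover {1, 2, 3, 4, 5, 6, 7} — every element.
No single set contains all 7 elements, so 2 is optimal.

2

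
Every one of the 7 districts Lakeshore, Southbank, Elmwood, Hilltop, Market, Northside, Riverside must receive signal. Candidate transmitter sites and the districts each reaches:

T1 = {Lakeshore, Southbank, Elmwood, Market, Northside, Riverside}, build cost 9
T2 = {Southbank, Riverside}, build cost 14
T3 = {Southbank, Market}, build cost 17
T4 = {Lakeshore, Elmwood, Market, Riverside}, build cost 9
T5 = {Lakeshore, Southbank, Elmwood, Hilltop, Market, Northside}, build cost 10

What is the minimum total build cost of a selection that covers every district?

T1, T5 cover every district at build cost 9 + 10 = 19.
Any cover uses at least 2 transmitter sites; among all covering selections none totals below 19.

19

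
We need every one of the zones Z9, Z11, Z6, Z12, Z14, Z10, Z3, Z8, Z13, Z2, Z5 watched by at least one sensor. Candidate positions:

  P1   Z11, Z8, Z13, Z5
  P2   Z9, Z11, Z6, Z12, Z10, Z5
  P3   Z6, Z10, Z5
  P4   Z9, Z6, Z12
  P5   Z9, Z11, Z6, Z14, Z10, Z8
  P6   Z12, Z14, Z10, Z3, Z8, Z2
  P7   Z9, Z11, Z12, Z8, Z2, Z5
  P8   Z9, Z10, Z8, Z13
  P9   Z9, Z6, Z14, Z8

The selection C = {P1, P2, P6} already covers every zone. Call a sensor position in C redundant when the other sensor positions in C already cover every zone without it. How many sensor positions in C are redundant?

0

Drop P1: Z13 uncovered — not redundant.
Drop P2: Z9, Z6 uncovered — not redundant.
Drop P6: Z14, Z3, Z2 uncovered — not redundant.
None of the sensor positions in C is redundant.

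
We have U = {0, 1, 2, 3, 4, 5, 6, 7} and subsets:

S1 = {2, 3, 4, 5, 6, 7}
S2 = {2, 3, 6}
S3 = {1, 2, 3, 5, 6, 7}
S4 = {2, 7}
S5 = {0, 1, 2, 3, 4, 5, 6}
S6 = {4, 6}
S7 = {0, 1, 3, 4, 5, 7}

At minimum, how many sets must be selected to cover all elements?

S1, S5 together cover {0, 1, 2, 3, 4, 5, 6, 7} — every element.
No single set contains all 8 elements, so 2 is optimal.

2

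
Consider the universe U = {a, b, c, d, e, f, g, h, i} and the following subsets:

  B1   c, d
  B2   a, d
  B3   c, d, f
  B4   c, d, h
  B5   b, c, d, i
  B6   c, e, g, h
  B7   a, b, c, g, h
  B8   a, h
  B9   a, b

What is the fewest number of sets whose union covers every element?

B2, B3, B5, B6 together cover {a, b, c, d, e, f, g, h, i} — every element.
No 3 of the 9 sets cover everything (all 84 triples fall short), so 4 is minimum.

4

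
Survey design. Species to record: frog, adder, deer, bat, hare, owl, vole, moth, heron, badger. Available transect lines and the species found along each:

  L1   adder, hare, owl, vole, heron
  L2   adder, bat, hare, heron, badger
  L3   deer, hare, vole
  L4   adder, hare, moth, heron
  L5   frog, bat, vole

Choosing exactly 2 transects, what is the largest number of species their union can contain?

Choosing L1, L2 covers {adder, bat, hare, owl, vole, heron, badger} — 7 species.
No choice of 2 transects does better; here frog, deer, moth are left uncovered.

7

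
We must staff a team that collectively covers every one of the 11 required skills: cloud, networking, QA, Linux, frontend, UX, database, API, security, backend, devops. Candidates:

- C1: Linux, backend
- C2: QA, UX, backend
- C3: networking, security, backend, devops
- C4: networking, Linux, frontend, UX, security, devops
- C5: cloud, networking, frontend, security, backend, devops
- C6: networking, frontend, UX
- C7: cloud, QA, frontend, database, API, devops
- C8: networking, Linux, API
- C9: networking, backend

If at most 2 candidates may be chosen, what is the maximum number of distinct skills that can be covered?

Choosing C4, C7 covers {cloud, networking, QA, Linux, frontend, UX, database, API, security, devops} — 10 skills.
No choice of 2 candidates does better; here backend is left uncovered.

10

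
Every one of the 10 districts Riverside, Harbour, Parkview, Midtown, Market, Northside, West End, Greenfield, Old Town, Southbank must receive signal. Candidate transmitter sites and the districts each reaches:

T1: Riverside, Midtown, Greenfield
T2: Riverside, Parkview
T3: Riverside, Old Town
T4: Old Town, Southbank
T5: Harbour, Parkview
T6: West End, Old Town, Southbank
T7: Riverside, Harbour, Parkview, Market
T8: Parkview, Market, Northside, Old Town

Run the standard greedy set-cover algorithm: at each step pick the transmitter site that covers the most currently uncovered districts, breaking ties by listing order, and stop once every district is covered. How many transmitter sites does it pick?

Pick 1: T7 covers 4 new districts (Riverside, Harbour, Parkview, Market).
Pick 2: T6 covers 3 new districts (West End, Old Town, Southbank).
Pick 3: T1 covers 2 new districts (Midtown, Greenfield).
Pick 4: T8 covers 1 new districts (Northside).
Greedy uses 4 transmitter sites.

4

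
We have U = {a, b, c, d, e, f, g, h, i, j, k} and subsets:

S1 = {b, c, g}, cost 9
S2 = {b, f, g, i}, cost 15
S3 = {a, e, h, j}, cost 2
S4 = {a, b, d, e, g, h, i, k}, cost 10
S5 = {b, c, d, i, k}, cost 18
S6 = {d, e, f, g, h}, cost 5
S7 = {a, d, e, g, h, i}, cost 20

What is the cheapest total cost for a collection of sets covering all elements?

S3, S5, S6 cover every element at cost 2 + 18 + 5 = 25.
Any cover uses at least 3 sets; among all covering selections none totals below 25.
Greedy by coverage-per-cost would pick S3, S6, S4, S1 for 26 — worse than the optimum 25.

25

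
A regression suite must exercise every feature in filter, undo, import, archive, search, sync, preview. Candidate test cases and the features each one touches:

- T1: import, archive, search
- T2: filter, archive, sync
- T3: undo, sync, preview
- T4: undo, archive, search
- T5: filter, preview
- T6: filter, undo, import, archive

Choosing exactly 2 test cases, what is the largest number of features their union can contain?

6

Choosing T1, T3 covers {undo, import, archive, search, sync, preview} — 6 features.
No choice of 2 test cases does better; here filter is left uncovered.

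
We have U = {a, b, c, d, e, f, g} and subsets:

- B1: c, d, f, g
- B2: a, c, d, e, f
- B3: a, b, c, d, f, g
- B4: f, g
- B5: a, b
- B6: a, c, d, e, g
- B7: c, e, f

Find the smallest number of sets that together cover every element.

B2, B3 together cover {a, b, c, d, e, f, g} — every element.
No single set contains all 7 elements, so 2 is optimal.

2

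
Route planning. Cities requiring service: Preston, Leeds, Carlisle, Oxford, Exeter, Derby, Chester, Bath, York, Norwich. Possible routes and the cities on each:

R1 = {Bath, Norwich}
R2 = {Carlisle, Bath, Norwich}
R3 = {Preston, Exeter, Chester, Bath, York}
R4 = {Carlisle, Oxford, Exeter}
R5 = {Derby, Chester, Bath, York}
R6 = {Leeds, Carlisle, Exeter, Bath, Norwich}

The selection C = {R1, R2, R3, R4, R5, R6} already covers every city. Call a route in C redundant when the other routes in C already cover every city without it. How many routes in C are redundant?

2

Drop R1: the rest still cover every city — redundant.
Drop R2: the rest still cover every city — redundant.
Drop R3: Preston uncovered — not redundant.
Drop R4: Oxford uncovered — not redundant.
Drop R5: Derby uncovered — not redundant.
Drop R6: Leeds uncovered — not redundant.
2 redundant: R1, R2.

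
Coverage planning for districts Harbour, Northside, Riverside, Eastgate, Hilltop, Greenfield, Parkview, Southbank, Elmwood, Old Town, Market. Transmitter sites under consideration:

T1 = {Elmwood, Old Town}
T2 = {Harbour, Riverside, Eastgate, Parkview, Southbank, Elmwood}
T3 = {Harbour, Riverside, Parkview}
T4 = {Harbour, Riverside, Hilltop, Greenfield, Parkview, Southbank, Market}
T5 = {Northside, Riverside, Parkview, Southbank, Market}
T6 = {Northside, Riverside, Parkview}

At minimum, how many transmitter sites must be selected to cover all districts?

4

T1, T2, T4, T5 together cover {Harbour, Northside, Riverside, Eastgate, Hilltop, Greenfield, Parkview, Southbank, Elmwood, Old Town, Market} — every district.
No 3 of the 6 transmitter sites cover everything (all 20 triples fall short), so 4 is minimum.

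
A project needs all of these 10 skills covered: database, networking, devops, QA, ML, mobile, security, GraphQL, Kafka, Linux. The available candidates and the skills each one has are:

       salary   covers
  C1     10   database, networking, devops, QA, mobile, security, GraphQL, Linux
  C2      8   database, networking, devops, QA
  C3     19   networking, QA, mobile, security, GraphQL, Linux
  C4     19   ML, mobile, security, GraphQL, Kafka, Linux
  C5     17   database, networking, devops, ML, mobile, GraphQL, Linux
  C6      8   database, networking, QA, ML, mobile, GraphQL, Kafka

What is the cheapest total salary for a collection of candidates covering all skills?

18

C1, C6 cover every skill at salary 10 + 8 = 18.
Any cover uses at least 2 candidates; among all covering selections none totals below 18.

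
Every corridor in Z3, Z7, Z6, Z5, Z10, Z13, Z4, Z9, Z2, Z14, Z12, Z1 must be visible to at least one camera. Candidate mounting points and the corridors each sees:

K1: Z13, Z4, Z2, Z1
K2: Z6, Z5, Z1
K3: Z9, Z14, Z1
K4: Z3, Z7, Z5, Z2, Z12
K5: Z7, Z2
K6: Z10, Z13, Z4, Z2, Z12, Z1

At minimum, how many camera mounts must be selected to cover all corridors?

4

K2, K3, K4, K6 together cover {Z3, Z7, Z6, Z5, Z10, Z13, Z4, Z9, Z2, Z14, Z12, Z1} — every corridor.
No 3 of the 6 camera mounts cover everything (all 20 triples fall short), so 4 is minimum.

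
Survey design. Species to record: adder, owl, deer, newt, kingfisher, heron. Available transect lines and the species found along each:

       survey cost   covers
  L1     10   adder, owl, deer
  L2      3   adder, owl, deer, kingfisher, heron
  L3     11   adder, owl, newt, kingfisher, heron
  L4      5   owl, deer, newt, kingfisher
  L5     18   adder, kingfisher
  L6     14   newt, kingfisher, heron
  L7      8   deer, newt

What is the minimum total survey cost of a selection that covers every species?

8

L2, L4 cover every species at survey cost 3 + 5 = 8.
Any cover uses at least 2 transects; among all covering selections none totals below 8.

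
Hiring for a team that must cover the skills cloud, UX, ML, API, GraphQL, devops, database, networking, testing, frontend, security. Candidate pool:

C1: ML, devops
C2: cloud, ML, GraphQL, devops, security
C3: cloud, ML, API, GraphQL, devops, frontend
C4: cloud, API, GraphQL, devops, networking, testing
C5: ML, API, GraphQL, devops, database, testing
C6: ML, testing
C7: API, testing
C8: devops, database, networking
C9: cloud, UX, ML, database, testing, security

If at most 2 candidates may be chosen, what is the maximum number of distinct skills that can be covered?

Choosing C3, C9 covers {cloud, UX, ML, API, GraphQL, devops, database, testing, frontend, security} — 10 skills.
No choice of 2 candidates does better; here networking is left uncovered.

10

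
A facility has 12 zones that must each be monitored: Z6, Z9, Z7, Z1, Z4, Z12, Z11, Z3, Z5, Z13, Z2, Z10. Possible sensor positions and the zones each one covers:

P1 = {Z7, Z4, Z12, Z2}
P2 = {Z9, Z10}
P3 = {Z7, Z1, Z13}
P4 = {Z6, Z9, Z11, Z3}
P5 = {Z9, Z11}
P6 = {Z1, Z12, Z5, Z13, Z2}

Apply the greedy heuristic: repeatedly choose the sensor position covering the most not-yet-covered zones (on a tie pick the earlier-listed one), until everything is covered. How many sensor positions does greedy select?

4

Pick 1: P6 covers 5 new zones (Z1, Z12, Z5, Z13, Z2).
Pick 2: P4 covers 4 new zones (Z6, Z9, Z11, Z3).
Pick 3: P1 covers 2 new zones (Z7, Z4).
Pick 4: P2 covers 1 new zones (Z10).
Greedy uses 4 sensor positions.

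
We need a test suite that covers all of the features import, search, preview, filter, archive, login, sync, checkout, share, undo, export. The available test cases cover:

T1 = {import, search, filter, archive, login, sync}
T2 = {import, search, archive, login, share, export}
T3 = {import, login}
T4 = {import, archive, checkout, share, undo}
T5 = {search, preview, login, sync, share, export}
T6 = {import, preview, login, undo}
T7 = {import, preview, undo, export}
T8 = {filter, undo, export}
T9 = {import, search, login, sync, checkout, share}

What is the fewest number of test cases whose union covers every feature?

T1, T4, T5 together cover {import, search, preview, filter, archive, login, sync, checkout, share, undo, export} — every feature.
No 2 of the 9 test cases cover everything (all 36 pairs fall short), so 3 is minimum.

3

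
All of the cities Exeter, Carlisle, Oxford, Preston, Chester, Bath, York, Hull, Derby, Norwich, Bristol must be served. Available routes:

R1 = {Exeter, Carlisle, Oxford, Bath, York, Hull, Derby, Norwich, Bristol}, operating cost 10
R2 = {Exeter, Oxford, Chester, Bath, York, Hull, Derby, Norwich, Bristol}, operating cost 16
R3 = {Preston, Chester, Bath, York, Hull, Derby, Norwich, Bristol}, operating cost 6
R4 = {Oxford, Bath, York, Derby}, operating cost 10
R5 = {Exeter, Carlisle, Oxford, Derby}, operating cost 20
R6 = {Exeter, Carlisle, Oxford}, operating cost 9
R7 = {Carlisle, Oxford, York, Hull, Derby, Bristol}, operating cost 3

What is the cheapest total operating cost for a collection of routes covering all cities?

15

R3, R6 cover every city at operating cost 6 + 9 = 15.
Any cover uses at least 2 routes; among all covering selections none totals below 15.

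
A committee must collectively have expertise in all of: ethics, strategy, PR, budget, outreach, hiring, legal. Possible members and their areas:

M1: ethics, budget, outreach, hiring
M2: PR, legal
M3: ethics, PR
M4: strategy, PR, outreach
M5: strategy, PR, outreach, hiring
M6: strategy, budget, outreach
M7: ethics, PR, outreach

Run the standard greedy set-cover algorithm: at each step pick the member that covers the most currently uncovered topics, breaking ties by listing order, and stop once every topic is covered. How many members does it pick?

3

Pick 1: M1 covers 4 new topics (ethics, budget, outreach, hiring).
Pick 2: M2 covers 2 new topics (PR, legal).
Pick 3: M4 covers 1 new topics (strategy).
Greedy uses 3 members.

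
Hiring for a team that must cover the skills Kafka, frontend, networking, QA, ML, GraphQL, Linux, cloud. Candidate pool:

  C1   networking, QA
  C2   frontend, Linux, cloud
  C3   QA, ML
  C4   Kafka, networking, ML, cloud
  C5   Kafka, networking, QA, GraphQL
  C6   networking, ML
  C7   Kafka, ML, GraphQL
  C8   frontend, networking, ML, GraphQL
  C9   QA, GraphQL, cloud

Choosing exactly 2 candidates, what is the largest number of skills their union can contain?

Choosing C2, C5 covers {Kafka, frontend, networking, QA, GraphQL, Linux, cloud} — 7 skills.
No choice of 2 candidates does better; here ML is left uncovered.

7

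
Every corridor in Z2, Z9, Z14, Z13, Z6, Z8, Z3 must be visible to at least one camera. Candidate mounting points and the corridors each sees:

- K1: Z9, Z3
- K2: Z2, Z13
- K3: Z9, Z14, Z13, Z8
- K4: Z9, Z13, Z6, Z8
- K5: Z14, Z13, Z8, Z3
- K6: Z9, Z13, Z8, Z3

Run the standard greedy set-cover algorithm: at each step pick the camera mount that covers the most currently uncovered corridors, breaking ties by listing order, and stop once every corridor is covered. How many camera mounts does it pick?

4

Pick 1: K3 covers 4 new corridors (Z9, Z14, Z13, Z8).
Pick 2: K1 covers 1 new corridors (Z3).
Pick 3: K2 covers 1 new corridors (Z2).
Pick 4: K4 covers 1 new corridors (Z6).
Greedy uses 4 camera mounts. (The true minimum is 3.)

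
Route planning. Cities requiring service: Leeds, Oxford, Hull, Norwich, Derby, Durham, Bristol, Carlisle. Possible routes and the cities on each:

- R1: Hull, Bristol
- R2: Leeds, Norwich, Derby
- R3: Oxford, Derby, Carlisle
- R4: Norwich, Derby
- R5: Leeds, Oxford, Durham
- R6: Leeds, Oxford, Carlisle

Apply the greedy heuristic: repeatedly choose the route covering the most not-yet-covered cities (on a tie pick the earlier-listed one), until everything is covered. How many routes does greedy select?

Pick 1: R2 covers 3 new cities (Leeds, Norwich, Derby).
Pick 2: R1 covers 2 new cities (Hull, Bristol).
Pick 3: R3 covers 2 new cities (Oxford, Carlisle).
Pick 4: R5 covers 1 new cities (Durham).
Greedy uses 4 routes.

4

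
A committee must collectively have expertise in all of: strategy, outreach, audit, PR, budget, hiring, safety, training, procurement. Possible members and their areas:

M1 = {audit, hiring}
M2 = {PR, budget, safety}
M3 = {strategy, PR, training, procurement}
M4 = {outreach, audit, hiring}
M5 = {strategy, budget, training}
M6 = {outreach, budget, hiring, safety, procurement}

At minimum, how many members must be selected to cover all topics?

3

M1, M3, M6 together cover {strategy, outreach, audit, PR, budget, hiring, safety, training, procurement} — every topic.
No 2 of the 6 members cover everything (all 15 pairs fall short), so 3 is minimum.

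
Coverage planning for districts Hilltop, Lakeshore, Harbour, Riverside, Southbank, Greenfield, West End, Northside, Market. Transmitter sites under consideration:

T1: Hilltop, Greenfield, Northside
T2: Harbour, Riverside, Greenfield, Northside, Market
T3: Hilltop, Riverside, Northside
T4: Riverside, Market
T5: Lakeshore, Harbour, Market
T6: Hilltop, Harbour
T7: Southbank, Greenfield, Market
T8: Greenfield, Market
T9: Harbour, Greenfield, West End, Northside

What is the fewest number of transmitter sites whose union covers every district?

T3, T5, T7, T9 together cover {Hilltop, Lakeshore, Harbour, Riverside, Southbank, Greenfield, West End, Northside, Market} — every district.
No 3 of the 9 transmitter sites cover everything (all 84 triples fall short), so 4 is minimum.
Greedy (largest uncovered first) would take T2, T1, T5, T7, T9 — 5 transmitter sites — but 4 suffice.

4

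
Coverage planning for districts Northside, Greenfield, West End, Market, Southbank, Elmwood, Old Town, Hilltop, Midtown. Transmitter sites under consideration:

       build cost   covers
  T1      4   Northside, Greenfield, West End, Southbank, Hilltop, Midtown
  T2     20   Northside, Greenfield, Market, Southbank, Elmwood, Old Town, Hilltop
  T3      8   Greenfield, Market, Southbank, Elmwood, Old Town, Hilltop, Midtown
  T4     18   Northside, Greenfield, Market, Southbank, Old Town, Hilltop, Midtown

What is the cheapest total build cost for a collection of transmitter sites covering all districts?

T1, T3 cover every district at build cost 4 + 8 = 12.
Any cover uses at least 2 transmitter sites; among all covering selections none totals below 12.

12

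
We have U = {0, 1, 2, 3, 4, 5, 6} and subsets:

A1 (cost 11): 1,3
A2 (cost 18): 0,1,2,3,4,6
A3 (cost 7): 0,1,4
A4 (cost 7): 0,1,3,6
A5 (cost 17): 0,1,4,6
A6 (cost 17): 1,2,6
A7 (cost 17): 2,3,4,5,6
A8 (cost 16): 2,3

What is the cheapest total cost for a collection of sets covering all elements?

24

A3, A7 cover every element at cost 7 + 17 = 24.
Any cover uses at least 2 sets; among all covering selections none totals below 24.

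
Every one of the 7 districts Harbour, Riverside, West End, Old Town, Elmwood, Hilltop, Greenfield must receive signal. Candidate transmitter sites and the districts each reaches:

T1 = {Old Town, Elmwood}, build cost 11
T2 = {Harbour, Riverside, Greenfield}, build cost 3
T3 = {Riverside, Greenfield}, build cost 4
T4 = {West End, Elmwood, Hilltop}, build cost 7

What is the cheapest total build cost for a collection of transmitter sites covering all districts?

21

T1, T2, T4 cover every district at build cost 11 + 3 + 7 = 21.
Any cover uses at least 3 transmitter sites; among all covering selections none totals below 21.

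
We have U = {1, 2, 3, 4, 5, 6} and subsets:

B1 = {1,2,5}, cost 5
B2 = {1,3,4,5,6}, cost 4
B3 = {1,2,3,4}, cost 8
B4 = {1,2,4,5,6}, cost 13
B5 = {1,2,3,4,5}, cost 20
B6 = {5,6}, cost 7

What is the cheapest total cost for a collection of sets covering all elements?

B1, B2 cover every element at cost 5 + 4 = 9.
Any cover uses at least 2 sets; among all covering selections none totals below 9.

9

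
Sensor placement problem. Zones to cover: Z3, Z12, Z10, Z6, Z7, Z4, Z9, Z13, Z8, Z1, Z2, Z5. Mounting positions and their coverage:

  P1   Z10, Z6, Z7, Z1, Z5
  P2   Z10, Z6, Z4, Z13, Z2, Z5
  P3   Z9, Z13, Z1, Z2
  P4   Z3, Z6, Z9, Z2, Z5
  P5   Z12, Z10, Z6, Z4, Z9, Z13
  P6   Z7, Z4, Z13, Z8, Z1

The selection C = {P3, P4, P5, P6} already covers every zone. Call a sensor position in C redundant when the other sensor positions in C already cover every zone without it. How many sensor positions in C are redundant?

1

Drop P3: the rest still cover every zone — redundant.
Drop P4: Z3, Z5 uncovered — not redundant.
Drop P5: Z12, Z10 uncovered — not redundant.
Drop P6: Z7, Z8 uncovered — not redundant.
1 redundant: P3.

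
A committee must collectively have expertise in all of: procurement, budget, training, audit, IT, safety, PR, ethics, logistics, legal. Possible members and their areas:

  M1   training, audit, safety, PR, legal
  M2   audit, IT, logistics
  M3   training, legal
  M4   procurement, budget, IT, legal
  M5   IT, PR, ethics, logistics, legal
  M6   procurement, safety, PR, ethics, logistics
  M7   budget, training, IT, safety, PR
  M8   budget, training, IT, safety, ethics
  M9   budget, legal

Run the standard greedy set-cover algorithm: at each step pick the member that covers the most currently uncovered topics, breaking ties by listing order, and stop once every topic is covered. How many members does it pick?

3

Pick 1: M1 covers 5 new topics (training, audit, safety, PR, legal).
Pick 2: M4 covers 3 new topics (procurement, budget, IT).
Pick 3: M5 covers 2 new topics (ethics, logistics).
Greedy uses 3 members.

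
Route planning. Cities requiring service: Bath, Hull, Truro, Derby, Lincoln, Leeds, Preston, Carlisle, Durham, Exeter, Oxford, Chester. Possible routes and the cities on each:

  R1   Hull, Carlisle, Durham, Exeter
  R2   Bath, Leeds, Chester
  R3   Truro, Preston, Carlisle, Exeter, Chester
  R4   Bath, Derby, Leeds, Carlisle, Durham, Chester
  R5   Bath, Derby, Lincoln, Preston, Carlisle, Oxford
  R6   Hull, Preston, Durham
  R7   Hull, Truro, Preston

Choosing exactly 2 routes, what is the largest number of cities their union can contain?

9

Choosing R1, R5 covers {Bath, Hull, Derby, Lincoln, Preston, Carlisle, Durham, Exeter, Oxford} — 9 cities.
No choice of 2 routes does better; here Truro, Leeds, Chester are left uncovered.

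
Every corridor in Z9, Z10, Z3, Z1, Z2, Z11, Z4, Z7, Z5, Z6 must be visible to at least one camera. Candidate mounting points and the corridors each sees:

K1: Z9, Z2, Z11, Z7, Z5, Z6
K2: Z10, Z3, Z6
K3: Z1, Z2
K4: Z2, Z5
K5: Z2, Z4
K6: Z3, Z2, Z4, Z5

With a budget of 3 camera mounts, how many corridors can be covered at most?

9

Choosing K1, K2, K3 covers {Z9, Z10, Z3, Z1, Z2, Z11, Z7, Z5, Z6} — 9 corridors.
No choice of 3 camera mounts does better; here Z4 is left uncovered.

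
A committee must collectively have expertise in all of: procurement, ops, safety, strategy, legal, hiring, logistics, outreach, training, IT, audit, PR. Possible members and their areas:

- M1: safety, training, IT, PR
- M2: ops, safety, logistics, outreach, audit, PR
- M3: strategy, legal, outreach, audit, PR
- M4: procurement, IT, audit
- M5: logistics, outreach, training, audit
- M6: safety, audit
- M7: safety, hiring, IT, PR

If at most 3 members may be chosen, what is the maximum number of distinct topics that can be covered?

Choosing M1, M2, M3 covers {ops, safety, strategy, legal, logistics, outreach, training, IT, audit, PR} — 10 topics.
No choice of 3 members does better; here procurement, hiring are left uncovered.

10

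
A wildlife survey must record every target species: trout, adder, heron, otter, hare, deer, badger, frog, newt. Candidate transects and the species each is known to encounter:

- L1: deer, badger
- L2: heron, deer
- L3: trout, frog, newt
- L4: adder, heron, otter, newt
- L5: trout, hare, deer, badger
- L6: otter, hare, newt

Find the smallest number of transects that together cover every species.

3

L3, L4, L5 together cover {trout, adder, heron, otter, hare, deer, badger, frog, newt} — every species.
No 2 of the 6 transects cover everything (all 15 pairs fall short), so 3 is minimum.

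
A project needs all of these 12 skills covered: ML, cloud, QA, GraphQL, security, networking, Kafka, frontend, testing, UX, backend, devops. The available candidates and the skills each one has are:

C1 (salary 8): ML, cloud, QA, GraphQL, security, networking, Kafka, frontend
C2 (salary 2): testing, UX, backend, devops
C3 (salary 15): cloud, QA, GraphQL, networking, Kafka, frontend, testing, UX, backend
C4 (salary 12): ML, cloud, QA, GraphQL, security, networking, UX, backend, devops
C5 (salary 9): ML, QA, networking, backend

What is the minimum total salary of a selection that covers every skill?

10

C1, C2 cover every skill at salary 8 + 2 = 10.
Any cover uses at least 2 candidates; among all covering selections none totals below 10.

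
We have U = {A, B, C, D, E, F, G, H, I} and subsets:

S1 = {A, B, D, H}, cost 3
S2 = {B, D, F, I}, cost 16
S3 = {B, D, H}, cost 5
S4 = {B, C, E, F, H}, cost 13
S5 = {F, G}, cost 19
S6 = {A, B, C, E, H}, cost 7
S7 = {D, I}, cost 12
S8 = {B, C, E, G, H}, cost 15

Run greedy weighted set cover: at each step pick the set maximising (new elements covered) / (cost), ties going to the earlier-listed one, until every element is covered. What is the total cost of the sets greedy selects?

Pick 1: S1 adds 4 new (A, B, D, H) at cost 3 (ratio 4/3).
Pick 2: S6 adds 2 new (C, E) at cost 7 (ratio 2/7).
Pick 3: S2 adds 2 new (F, I) at cost 16 (ratio 2/16).
Pick 4: S8 adds 1 new (G) at cost 15 (ratio 1/15).
Greedy total cost: 3 + 7 + 16 + 15 = 41. (The true optimum is 34, so greedy overshoots here.)

41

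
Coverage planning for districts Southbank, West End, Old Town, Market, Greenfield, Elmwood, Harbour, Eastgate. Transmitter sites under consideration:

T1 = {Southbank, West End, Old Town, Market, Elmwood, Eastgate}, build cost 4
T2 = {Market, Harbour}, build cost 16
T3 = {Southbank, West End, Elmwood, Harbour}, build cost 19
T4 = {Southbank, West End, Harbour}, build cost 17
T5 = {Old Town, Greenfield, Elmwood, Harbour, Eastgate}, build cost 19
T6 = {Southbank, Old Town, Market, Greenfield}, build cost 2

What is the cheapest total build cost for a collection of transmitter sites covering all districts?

T1, T2, T6 cover every district at build cost 4 + 16 + 2 = 22.
Any cover uses at least 2 transmitter sites; among all covering selections none totals below 22.

22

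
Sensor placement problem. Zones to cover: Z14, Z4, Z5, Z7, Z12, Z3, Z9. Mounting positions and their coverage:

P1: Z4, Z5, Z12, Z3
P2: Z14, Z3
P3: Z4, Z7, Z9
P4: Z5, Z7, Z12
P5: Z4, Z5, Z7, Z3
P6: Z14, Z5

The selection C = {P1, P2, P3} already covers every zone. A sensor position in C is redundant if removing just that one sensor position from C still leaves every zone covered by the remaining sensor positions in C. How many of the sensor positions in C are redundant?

0

Drop P1: Z5, Z12 uncovered — not redundant.
Drop P2: Z14 uncovered — not redundant.
Drop P3: Z7, Z9 uncovered — not redundant.
None of the sensor positions in C is redundant.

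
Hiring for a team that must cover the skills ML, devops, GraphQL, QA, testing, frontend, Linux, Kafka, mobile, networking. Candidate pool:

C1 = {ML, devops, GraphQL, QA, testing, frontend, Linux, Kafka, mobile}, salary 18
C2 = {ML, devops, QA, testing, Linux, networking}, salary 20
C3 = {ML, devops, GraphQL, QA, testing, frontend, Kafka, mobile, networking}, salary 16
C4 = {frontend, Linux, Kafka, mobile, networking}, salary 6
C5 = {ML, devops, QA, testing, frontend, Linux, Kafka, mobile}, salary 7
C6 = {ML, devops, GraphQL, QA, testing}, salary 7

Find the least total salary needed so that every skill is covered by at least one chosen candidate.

13

C4, C6 cover every skill at salary 6 + 7 = 13.
Any cover uses at least 2 candidates; among all covering selections none totals below 13.
Greedy by coverage-per-salary would pick C5, C4, C6 for 20 — worse than the optimum 13.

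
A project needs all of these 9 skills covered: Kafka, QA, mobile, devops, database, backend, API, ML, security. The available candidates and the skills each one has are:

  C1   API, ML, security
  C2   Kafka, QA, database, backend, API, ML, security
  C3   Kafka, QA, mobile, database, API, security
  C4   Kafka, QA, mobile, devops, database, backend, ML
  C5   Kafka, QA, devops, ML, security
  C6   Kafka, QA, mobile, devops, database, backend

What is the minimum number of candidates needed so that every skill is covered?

2

C1, C4 together cover {Kafka, QA, mobile, devops, database, backend, API, ML, security} — every skill.
No single candidate contains all 9 skills, so 2 is optimal.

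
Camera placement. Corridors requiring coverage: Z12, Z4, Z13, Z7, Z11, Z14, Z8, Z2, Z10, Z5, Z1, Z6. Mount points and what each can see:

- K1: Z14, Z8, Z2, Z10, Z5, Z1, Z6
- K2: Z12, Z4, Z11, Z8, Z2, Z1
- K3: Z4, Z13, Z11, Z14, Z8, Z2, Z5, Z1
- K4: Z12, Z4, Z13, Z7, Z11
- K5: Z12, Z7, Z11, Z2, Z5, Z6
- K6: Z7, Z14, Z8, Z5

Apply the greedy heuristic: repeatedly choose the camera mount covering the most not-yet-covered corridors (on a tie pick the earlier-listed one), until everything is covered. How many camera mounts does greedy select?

3

Pick 1: K3 covers 8 new corridors (Z4, Z13, Z11, Z14, Z8, Z2, Z5, Z1).
Pick 2: K5 covers 3 new corridors (Z12, Z7, Z6).
Pick 3: K1 covers 1 new corridors (Z10).
Greedy uses 3 camera mounts. (The true minimum is 2.)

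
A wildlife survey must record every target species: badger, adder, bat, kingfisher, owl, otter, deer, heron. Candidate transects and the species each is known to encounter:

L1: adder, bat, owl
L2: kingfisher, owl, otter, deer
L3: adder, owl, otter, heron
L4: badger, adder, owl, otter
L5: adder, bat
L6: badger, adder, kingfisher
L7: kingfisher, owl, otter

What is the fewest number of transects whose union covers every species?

4

L1, L2, L3, L4 together cover {badger, adder, bat, kingfisher, owl, otter, deer, heron} — every species.
No 3 of the 7 transects cover everything (all 35 triples fall short), so 4 is minimum.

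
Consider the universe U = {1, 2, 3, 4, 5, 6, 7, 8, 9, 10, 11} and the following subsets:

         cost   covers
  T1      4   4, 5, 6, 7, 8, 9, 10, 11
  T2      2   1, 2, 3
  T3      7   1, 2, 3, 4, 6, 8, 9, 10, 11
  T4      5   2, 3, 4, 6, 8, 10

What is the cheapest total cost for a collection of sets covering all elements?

6

T1, T2 cover every element at cost 4 + 2 = 6.
Any cover uses at least 2 sets; among all covering selections none totals below 6.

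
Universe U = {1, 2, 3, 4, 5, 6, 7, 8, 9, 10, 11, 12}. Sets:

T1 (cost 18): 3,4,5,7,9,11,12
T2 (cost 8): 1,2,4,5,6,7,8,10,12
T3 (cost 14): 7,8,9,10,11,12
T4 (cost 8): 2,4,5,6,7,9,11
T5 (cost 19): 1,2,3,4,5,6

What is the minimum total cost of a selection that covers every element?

26

T1, T2 cover every element at cost 18 + 8 = 26.
Any cover uses at least 2 sets; among all covering selections none totals below 26.
Greedy by coverage-per-cost would pick T2, T4, T1 for 34 — worse than the optimum 26.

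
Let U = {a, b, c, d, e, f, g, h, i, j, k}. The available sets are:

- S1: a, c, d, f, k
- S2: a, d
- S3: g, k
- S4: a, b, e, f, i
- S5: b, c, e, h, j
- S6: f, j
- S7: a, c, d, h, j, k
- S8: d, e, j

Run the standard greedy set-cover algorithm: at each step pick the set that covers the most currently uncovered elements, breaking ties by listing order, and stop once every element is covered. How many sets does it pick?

Pick 1: S7 covers 6 new elements (a, c, d, h, j, k).
Pick 2: S4 covers 4 new elements (b, e, f, i).
Pick 3: S3 covers 1 new elements (g).
Greedy uses 3 sets.

3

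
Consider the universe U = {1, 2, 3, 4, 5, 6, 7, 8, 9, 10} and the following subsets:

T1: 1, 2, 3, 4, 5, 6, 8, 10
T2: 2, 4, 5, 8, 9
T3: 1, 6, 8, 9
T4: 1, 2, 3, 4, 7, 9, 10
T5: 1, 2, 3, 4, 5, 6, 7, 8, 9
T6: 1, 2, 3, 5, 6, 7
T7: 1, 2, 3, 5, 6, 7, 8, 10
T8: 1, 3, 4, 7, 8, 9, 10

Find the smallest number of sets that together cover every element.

2

T1, T4 together cover {1, 2, 3, 4, 5, 6, 7, 8, 9, 10} — every element.
No single set contains all 10 elements, so 2 is optimal.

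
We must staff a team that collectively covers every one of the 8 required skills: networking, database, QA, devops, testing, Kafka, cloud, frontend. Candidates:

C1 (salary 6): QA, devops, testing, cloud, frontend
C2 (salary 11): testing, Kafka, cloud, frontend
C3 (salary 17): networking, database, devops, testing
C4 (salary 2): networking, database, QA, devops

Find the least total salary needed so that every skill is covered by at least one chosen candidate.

13

C2, C4 cover every skill at salary 11 + 2 = 13.
Any cover uses at least 2 candidates; among all covering selections none totals below 13.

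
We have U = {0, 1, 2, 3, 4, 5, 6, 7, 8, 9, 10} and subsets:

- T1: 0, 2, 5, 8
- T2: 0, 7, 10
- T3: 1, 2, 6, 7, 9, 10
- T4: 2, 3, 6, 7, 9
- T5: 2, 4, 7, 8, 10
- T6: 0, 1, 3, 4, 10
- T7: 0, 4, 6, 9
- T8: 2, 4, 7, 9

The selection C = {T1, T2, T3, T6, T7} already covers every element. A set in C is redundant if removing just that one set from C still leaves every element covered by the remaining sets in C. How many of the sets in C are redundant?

3

Drop T1: 5, 8 uncovered — not redundant.
Drop T2: the rest still cover every element — redundant.
Drop T3: the rest still cover every element — redundant.
Drop T6: 3 uncovered — not redundant.
Drop T7: the rest still cover every element — redundant.
3 redundant: T2, T3, T7.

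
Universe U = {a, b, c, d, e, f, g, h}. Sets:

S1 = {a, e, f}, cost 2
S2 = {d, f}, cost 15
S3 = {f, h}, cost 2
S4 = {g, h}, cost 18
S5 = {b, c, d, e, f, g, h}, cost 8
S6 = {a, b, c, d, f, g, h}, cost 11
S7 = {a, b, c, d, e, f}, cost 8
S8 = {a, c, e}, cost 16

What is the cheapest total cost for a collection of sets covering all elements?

10

S1, S5 cover every element at cost 2 + 8 = 10.
Any cover uses at least 2 sets; among all covering selections none totals below 10.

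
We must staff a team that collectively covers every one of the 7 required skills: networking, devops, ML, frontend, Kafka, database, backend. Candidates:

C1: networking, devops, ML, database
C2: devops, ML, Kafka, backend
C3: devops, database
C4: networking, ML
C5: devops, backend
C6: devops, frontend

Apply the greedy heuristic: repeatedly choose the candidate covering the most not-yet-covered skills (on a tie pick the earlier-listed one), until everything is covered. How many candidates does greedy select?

Pick 1: C1 covers 4 new skills (networking, devops, ML, database).
Pick 2: C2 covers 2 new skills (Kafka, backend).
Pick 3: C6 covers 1 new skills (frontend).
Greedy uses 3 candidates.

3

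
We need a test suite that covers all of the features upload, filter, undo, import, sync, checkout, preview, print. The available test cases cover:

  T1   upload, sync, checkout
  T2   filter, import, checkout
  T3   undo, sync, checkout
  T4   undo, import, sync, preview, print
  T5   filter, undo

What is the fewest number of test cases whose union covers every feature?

T1, T2, T4 together cover {upload, filter, undo, import, sync, checkout, preview, print} — every feature.
No 2 of the 5 test cases cover everything (all 10 pairs fall short), so 3 is minimum.

3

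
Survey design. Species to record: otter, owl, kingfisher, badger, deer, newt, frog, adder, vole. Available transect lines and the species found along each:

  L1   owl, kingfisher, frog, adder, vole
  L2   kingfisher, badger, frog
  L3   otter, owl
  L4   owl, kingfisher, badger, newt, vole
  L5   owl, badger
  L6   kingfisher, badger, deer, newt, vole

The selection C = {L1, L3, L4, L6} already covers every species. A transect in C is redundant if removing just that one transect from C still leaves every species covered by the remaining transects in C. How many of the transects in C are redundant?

Drop L1: frog, adder uncovered — not redundant.
Drop L3: otter uncovered — not redundant.
Drop L4: the rest still cover every species — redundant.
Drop L6: deer uncovered — not redundant.
1 redundant: L4.

1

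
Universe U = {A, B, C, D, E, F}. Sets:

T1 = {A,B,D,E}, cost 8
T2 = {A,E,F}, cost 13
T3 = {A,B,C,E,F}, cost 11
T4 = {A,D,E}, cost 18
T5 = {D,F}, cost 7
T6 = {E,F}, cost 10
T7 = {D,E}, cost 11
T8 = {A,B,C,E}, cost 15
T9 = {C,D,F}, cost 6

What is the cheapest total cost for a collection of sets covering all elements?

14

T1, T9 cover every element at cost 8 + 6 = 14.
Any cover uses at least 2 sets; among all covering selections none totals below 14.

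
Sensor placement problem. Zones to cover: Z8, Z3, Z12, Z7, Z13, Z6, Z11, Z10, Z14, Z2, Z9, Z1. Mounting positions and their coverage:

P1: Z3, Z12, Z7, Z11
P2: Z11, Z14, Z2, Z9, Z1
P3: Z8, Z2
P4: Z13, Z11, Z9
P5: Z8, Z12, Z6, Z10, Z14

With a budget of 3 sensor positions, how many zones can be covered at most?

11

Choosing P1, P2, P5 covers {Z8, Z3, Z12, Z7, Z6, Z11, Z10, Z14, Z2, Z9, Z1} — 11 zones.
No choice of 3 sensor positions does better; here Z13 is left uncovered.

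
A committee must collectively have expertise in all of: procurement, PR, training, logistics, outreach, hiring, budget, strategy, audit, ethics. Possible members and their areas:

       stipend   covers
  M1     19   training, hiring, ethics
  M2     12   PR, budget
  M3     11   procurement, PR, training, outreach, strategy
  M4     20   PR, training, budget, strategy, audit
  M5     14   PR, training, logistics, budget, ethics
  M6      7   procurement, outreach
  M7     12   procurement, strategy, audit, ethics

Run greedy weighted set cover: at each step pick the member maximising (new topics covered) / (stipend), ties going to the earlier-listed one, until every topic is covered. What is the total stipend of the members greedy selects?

56

Pick 1: M3 adds 5 new (procurement, PR, training, outreach, strategy) at stipend 11 (ratio 5/11).
Pick 2: M5 adds 3 new (logistics, budget, ethics) at stipend 14 (ratio 3/14).
Pick 3: M7 adds 1 new (audit) at stipend 12 (ratio 1/12).
Pick 4: M1 adds 1 new (hiring) at stipend 19 (ratio 1/19).
Greedy total stipend: 11 + 14 + 12 + 19 = 56. (The true optimum is 52, so greedy overshoots here.)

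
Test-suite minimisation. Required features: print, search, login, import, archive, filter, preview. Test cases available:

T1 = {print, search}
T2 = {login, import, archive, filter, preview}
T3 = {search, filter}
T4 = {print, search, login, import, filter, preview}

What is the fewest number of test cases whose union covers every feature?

2

T1, T2 together cover {print, search, login, import, archive, filter, preview} — every feature.
No single test case contains all 7 features, so 2 is optimal.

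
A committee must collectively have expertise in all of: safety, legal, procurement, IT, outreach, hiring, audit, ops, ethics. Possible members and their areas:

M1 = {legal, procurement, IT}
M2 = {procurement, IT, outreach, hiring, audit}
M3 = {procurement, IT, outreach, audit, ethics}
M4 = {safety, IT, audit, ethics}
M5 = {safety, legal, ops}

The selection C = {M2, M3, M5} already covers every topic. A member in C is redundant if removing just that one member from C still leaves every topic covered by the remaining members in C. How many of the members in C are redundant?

0

Drop M2: hiring uncovered — not redundant.
Drop M3: ethics uncovered — not redundant.
Drop M5: safety, legal, ops uncovered — not redundant.
None of the members in C is redundant.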